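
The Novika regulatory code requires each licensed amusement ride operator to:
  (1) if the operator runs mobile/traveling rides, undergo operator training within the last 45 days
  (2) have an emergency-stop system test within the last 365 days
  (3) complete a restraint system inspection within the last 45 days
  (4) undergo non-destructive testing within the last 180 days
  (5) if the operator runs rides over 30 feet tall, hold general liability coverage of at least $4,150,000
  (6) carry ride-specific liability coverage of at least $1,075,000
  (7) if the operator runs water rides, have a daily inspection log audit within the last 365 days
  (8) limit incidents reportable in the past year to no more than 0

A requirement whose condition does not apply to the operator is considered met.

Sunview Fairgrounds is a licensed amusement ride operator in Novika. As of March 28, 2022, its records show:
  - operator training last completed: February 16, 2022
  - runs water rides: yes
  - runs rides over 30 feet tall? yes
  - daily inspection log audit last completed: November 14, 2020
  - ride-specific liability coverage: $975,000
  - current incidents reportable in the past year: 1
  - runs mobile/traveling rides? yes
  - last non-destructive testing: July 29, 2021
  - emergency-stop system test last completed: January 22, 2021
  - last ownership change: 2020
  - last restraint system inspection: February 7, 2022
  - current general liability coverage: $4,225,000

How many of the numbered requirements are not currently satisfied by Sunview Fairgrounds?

1. condition 'runs mobile/traveling rides' holds; operator training 40 days ago vs limit 45 → met
2. emergency-stop system test 430 days ago vs limit 365 → not met
3. restraint system inspection 49 days ago vs limit 45 → not met
4. non-destructive testing 242 days ago vs limit 180 → not met
5. condition 'runs rides over 30 feet tall' holds; general liability coverage $4,225,000 ≥ $4,150,000 → met
6. ride-specific liability coverage $975,000 < $1,075,000 → not met
7. condition 'runs water rides' holds; daily inspection log audit 499 days ago vs limit 365 → not met
8. incidents reportable in the past year 1 > 0 → not met
Not met: 6 of 8

6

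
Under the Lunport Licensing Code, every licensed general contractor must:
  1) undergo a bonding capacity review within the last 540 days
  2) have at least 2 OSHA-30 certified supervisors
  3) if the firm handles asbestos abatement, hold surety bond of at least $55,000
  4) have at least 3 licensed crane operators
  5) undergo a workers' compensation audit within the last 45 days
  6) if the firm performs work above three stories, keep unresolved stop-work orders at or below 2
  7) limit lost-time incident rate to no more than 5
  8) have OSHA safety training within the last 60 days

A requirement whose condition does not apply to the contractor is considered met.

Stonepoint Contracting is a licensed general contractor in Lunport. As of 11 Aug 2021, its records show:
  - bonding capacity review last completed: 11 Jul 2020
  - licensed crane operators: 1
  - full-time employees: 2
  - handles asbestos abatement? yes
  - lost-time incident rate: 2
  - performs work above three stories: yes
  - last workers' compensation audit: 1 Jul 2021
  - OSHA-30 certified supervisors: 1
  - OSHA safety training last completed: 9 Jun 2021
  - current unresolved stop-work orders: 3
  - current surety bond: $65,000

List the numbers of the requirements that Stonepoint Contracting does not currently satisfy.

1. bonding capacity review 396 days ago vs limit 540 → met
2. OSHA-30 certified supervisors 1 < 2 → not met
3. condition 'handles asbestos abatement' holds; surety bond $65,000 ≥ $55,000 → met
4. licensed crane operators 1 < 3 → not met
5. workers' compensation audit 41 days ago vs limit 45 → met
6. condition 'performs work above three stories' holds; unresolved stop-work orders 3 > 2 → not met
7. lost-time incident rate 2 ≤ 5 → met
8. OSHA safety training 63 days ago vs limit 60 → not met
Not met: 2, 4, 6, 8

2, 4, 6, 8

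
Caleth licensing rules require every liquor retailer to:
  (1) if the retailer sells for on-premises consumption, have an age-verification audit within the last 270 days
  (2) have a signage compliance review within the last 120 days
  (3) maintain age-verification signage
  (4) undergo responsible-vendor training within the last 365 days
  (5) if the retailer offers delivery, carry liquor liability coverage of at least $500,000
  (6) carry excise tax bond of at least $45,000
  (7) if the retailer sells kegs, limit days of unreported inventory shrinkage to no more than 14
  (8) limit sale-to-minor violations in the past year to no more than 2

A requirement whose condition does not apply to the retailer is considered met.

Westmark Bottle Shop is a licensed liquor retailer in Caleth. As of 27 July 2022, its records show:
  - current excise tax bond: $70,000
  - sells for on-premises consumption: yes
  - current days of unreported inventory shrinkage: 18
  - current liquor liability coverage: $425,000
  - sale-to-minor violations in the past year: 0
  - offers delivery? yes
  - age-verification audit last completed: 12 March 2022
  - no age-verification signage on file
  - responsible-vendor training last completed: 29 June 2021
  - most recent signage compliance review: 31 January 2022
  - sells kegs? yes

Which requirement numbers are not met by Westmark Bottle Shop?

1. condition 'sells for on-premises consumption' holds; age-verification audit 137 days ago vs limit 270 → met
2. signage compliance review 177 days ago vs limit 120 → not met
3. age-verification signage absent → not met
4. responsible-vendor training 393 days ago vs limit 365 → not met
5. condition 'offers delivery' holds; liquor liability coverage $425,000 < $500,000 → not met
6. excise tax bond $70,000 ≥ $45,000 → met
7. condition 'sells kegs' holds; days of unreported inventory shrinkage 18 > 14 → not met
8. sale-to-minor violations in the past year 0 ≤ 2 → met
Not met: 2, 3, 4, 5, 7

2, 3, 4, 5, 7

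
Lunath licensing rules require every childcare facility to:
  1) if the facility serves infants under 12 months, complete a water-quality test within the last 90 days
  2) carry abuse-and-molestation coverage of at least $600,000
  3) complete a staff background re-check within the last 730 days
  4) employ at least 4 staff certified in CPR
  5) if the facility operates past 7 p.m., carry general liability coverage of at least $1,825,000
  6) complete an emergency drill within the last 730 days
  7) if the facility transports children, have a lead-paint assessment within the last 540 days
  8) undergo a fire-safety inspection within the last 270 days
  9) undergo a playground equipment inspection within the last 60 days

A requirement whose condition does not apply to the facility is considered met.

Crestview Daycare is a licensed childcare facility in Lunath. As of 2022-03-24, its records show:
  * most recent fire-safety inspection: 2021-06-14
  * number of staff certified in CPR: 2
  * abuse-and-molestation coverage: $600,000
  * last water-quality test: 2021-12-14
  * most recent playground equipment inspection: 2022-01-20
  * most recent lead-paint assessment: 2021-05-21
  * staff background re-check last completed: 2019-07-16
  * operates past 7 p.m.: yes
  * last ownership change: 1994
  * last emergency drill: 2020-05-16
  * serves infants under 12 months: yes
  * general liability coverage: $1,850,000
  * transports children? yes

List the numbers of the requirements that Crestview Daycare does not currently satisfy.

1. condition 'serves infants under 12 months' holds; water-quality test 100 days ago vs limit 90 → not met
2. abuse-and-molestation coverage $600,000 ≥ $600,000 → met
3. staff background re-check 982 days ago vs limit 730 → not met
4. staff certified in CPR 2 < 4 → not met
5. condition 'operates past 7 p.m.' holds; general liability coverage $1,850,000 ≥ $1,825,000 → met
6. emergency drill 677 days ago vs limit 730 → met
7. condition 'transports children' holds; lead-paint assessment 307 days ago vs limit 540 → met
8. fire-safety inspection 283 days ago vs limit 270 → not met
9. playground equipment inspection 63 days ago vs limit 60 → not met
Not met: 1, 3, 4, 8, 9

1, 3, 4, 8, 9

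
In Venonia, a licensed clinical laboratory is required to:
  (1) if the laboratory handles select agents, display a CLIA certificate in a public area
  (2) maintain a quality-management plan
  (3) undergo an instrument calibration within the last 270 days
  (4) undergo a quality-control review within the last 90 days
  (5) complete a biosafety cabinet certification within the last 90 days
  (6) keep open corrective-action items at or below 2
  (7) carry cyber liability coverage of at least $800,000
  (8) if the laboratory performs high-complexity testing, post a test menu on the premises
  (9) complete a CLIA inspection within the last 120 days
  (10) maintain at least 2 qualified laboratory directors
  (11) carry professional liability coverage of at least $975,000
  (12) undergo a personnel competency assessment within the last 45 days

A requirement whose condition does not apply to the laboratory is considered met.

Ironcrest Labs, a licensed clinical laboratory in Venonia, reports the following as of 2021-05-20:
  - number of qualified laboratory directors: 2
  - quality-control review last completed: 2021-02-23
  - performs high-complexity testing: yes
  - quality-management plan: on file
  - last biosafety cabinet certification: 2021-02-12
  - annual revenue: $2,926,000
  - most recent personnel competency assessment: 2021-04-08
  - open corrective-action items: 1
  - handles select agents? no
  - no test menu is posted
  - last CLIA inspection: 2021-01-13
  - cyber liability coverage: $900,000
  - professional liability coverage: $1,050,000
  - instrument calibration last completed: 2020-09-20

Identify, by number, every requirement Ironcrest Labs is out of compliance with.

5, 8, 9

1. condition 'handles select agents' does not hold → requirement n/a → met
2. quality-management plan present → met
3. instrument calibration 242 days ago vs limit 270 → met
4. quality-control review 86 days ago vs limit 90 → met
5. biosafety cabinet certification 97 days ago vs limit 90 → not met
6. open corrective-action items 1 ≤ 2 → met
7. cyber liability coverage $900,000 ≥ $800,000 → met
8. condition 'performs high-complexity testing' holds; test menu absent → not met
9. CLIA inspection 127 days ago vs limit 120 → not met
10. qualified laboratory directors 2 ≥ 2 → met
11. professional liability coverage $1,050,000 ≥ $975,000 → met
12. personnel competency assessment 42 days ago vs limit 45 → met
Not met: 5, 8, 9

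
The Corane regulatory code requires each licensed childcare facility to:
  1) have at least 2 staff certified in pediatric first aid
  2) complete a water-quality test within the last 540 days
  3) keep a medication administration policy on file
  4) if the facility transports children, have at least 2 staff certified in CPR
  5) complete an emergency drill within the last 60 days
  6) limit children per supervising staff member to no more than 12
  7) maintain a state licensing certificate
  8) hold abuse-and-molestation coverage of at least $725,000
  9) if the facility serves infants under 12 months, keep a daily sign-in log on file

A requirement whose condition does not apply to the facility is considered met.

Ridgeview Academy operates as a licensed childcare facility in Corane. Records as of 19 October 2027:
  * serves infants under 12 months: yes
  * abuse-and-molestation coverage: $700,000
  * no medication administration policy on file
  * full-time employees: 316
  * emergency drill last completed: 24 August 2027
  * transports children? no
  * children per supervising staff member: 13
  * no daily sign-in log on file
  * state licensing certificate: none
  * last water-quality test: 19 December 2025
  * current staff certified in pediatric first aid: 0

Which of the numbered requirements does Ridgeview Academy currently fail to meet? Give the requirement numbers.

1, 2, 3, 6, 7, 8, 9

1. staff certified in pediatric first aid 0 < 2 → not met
2. water-quality test 669 days ago vs limit 540 → not met
3. medication administration policy absent → not met
4. condition 'transports children' does not hold → requirement n/a → met
5. emergency drill 56 days ago vs limit 60 → met
6. children per supervising staff member 13 > 12 → not met
7. state licensing certificate absent → not met
8. abuse-and-molestation coverage $700,000 < $725,000 → not met
9. condition 'serves infants under 12 months' holds; daily sign-in log absent → not met
Not met: 1, 2, 3, 6, 7, 8, 9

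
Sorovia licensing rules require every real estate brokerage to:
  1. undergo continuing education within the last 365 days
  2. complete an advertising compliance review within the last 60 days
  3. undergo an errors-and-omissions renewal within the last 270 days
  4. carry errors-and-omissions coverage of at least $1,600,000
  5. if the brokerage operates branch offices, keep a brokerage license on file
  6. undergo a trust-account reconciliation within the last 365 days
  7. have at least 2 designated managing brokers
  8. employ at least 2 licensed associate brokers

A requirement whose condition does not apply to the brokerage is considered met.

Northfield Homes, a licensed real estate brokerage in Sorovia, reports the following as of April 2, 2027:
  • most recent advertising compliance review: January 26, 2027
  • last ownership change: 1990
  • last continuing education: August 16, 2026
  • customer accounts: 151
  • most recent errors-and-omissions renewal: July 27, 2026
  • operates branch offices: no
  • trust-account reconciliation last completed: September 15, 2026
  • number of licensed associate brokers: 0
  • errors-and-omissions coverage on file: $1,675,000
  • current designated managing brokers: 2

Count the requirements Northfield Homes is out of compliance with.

1. continuing education 229 days ago vs limit 365 → met
2. advertising compliance review 66 days ago vs limit 60 → not met
3. errors-and-omissions renewal 249 days ago vs limit 270 → met
4. errors-and-omissions coverage $1,675,000 ≥ $1,600,000 → met
5. condition 'operates branch offices' does not hold → requirement n/a → met
6. trust-account reconciliation 199 days ago vs limit 365 → met
7. designated managing brokers 2 ≥ 2 → met
8. licensed associate brokers 0 < 2 → not met
Not met: 2 of 8

2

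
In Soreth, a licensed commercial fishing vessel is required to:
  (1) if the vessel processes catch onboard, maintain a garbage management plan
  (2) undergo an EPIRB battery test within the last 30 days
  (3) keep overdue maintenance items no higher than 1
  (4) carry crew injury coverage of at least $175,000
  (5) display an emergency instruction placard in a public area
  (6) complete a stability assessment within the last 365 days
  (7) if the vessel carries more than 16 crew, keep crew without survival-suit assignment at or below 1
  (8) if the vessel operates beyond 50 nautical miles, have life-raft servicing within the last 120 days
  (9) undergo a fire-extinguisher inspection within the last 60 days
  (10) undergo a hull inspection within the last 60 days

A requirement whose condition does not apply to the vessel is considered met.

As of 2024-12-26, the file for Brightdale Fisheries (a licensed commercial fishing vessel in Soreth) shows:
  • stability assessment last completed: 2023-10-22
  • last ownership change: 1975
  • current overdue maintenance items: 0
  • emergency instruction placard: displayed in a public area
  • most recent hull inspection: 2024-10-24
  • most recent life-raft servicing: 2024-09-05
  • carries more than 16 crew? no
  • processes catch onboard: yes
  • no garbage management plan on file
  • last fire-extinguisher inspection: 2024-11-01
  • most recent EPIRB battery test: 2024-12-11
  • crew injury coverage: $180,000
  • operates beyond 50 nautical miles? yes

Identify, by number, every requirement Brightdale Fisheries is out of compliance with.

1. condition 'processes catch onboard' holds; garbage management plan absent → not met
2. EPIRB battery test 15 days ago vs limit 30 → met
3. overdue maintenance items 0 ≤ 1 → met
4. crew injury coverage $180,000 ≥ $175,000 → met
5. emergency instruction placard present → met
6. stability assessment 431 days ago vs limit 365 → not met
7. condition 'carries more than 16 crew' does not hold → requirement n/a → met
8. condition 'operates beyond 50 nautical miles' holds; life-raft servicing 112 days ago vs limit 120 → met
9. fire-extinguisher inspection 55 days ago vs limit 60 → met
10. hull inspection 63 days ago vs limit 60 → not met
Not met: 1, 6, 10

1, 6, 10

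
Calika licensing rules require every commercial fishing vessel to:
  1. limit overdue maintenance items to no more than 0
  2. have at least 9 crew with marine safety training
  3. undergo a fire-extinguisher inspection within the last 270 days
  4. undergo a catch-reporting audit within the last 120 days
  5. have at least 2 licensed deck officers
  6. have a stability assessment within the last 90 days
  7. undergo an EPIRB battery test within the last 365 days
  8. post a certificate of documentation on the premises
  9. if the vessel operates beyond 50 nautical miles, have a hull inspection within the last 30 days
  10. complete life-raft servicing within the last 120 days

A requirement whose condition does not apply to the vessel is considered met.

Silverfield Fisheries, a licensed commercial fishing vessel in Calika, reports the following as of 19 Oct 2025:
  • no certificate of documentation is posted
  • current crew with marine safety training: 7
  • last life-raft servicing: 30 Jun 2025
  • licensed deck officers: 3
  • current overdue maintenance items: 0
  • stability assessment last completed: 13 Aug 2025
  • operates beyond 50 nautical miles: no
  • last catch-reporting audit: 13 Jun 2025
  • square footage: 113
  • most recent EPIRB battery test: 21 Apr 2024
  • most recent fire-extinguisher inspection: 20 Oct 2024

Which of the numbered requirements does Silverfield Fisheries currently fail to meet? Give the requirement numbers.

1. overdue maintenance items 0 ≤ 0 → met
2. crew with marine safety training 7 < 9 → not met
3. fire-extinguisher inspection 364 days ago vs limit 270 → not met
4. catch-reporting audit 128 days ago vs limit 120 → not met
5. licensed deck officers 3 ≥ 2 → met
6. stability assessment 67 days ago vs limit 90 → met
7. EPIRB battery test 546 days ago vs limit 365 → not met
8. certificate of documentation absent → not met
9. condition 'operates beyond 50 nautical miles' does not hold → requirement n/a → met
10. life-raft servicing 111 days ago vs limit 120 → met
Not met: 2, 3, 4, 7, 8

2, 3, 4, 7, 8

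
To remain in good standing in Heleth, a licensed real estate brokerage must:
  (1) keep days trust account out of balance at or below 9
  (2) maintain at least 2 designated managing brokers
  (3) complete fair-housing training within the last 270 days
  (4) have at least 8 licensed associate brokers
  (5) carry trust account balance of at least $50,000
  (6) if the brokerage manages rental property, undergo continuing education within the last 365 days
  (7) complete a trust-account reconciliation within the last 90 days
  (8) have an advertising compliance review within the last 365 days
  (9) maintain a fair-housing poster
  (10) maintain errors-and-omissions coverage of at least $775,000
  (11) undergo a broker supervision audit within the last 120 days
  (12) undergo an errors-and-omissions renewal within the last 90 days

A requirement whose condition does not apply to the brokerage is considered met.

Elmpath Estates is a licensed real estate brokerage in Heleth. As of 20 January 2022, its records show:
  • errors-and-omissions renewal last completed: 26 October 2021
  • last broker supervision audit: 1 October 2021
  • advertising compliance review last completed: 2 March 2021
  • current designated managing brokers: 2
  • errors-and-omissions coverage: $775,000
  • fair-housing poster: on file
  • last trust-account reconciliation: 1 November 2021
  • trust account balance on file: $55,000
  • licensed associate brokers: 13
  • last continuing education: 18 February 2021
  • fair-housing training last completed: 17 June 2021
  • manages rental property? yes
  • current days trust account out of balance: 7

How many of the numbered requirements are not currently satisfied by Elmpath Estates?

1. days trust account out of balance 7 ≤ 9 → met
2. designated managing brokers 2 ≥ 2 → met
3. fair-housing training 217 days ago vs limit 270 → met
4. licensed associate brokers 13 ≥ 8 → met
5. trust account balance $55,000 ≥ $50,000 → met
6. condition 'manages rental property' holds; continuing education 336 days ago vs limit 365 → met
7. trust-account reconciliation 80 days ago vs limit 90 → met
8. advertising compliance review 324 days ago vs limit 365 → met
9. fair-housing poster present → met
10. errors-and-omissions coverage $775,000 ≥ $775,000 → met
11. broker supervision audit 111 days ago vs limit 120 → met
12. errors-and-omissions renewal 86 days ago vs limit 90 → met
Not met: 0 of 12

0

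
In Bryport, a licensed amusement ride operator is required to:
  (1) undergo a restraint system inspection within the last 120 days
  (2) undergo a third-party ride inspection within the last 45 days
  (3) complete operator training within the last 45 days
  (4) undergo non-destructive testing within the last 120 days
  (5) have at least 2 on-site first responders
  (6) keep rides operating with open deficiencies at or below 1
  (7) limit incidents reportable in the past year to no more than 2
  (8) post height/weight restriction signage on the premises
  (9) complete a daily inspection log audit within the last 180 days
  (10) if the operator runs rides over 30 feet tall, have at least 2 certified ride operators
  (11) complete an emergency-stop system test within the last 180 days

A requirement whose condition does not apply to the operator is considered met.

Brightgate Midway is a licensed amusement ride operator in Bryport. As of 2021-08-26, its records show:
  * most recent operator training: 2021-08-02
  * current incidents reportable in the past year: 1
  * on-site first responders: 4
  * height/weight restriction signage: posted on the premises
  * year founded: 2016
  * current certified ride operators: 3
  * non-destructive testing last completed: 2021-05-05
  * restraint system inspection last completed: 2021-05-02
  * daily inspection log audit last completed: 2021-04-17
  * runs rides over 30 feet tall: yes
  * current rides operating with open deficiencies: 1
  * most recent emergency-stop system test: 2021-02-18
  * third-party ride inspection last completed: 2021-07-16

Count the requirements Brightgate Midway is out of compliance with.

1

1. restraint system inspection 116 days ago vs limit 120 → met
2. third-party ride inspection 41 days ago vs limit 45 → met
3. operator training 24 days ago vs limit 45 → met
4. non-destructive testing 113 days ago vs limit 120 → met
5. on-site first responders 4 ≥ 2 → met
6. rides operating with open deficiencies 1 ≤ 1 → met
7. incidents reportable in the past year 1 ≤ 2 → met
8. height/weight restriction signage present → met
9. daily inspection log audit 131 days ago vs limit 180 → met
10. condition 'runs rides over 30 feet tall' holds; certified ride operators 3 ≥ 2 → met
11. emergency-stop system test 189 days ago vs limit 180 → not met
Not met: 1 of 11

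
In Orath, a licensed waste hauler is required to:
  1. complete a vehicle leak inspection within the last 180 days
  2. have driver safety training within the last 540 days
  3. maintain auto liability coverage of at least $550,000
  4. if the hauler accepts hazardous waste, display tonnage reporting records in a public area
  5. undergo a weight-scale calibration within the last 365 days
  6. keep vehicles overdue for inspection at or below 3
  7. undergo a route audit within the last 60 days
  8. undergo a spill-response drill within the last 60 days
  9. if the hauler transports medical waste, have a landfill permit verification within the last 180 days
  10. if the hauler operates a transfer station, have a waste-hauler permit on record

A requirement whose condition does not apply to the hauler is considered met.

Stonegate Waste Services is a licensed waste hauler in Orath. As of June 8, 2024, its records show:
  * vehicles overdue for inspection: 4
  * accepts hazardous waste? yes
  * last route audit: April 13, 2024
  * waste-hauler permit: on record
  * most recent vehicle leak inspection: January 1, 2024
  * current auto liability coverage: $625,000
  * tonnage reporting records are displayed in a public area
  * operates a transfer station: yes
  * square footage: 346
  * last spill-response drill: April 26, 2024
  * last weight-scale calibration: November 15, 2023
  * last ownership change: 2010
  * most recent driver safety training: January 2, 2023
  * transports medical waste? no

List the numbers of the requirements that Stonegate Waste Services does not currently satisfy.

1. vehicle leak inspection 159 days ago vs limit 180 → met
2. driver safety training 523 days ago vs limit 540 → met
3. auto liability coverage $625,000 ≥ $550,000 → met
4. condition 'accepts hazardous waste' holds; tonnage reporting records present → met
5. weight-scale calibration 206 days ago vs limit 365 → met
6. vehicles overdue for inspection 4 > 3 → not met
7. route audit 56 days ago vs limit 60 → met
8. spill-response drill 43 days ago vs limit 60 → met
9. condition 'transports medical waste' does not hold → requirement n/a → met
10. condition 'operates a transfer station' holds; waste-hauler permit present → met
Not met: 6

6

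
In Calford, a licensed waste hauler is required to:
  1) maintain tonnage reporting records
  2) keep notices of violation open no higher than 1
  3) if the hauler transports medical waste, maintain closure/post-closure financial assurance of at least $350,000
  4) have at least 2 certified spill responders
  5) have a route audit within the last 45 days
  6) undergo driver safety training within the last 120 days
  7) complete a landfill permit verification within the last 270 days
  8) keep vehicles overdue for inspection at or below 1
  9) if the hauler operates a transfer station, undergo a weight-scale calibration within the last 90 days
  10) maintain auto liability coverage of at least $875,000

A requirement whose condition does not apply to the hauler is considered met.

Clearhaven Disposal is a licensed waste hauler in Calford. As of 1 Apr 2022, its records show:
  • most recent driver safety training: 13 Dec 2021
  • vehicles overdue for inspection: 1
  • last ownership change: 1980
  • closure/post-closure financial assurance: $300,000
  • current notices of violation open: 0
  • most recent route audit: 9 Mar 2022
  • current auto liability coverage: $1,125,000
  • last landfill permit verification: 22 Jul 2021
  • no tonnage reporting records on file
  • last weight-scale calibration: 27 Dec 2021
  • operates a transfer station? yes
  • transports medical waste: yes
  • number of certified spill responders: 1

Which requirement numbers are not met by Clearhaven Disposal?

1. tonnage reporting records absent → not met
2. notices of violation open 0 ≤ 1 → met
3. condition 'transports medical waste' holds; closure/post-closure financial assurance $300,000 < $350,000 → not met
4. certified spill responders 1 < 2 → not met
5. route audit 23 days ago vs limit 45 → met
6. driver safety training 109 days ago vs limit 120 → met
7. landfill permit verification 253 days ago vs limit 270 → met
8. vehicles overdue for inspection 1 ≤ 1 → met
9. condition 'operates a transfer station' holds; weight-scale calibration 95 days ago vs limit 90 → not met
10. auto liability coverage $1,125,000 ≥ $875,000 → met
Not met: 1, 3, 4, 9

1, 3, 4, 9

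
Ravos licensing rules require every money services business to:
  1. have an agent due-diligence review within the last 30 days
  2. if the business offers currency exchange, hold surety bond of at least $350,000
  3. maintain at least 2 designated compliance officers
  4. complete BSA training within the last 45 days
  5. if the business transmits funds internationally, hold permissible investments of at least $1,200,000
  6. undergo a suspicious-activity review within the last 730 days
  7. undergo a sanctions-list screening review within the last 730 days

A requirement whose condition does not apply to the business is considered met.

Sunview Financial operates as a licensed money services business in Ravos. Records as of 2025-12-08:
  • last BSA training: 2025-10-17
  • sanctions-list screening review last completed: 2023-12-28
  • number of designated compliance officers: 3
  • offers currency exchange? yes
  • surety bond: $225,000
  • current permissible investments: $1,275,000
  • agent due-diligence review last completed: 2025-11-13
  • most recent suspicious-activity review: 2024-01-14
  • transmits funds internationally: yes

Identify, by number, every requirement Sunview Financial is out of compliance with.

1. agent due-diligence review 25 days ago vs limit 30 → met
2. condition 'offers currency exchange' holds; surety bond $225,000 < $350,000 → not met
3. designated compliance officers 3 ≥ 2 → met
4. BSA training 52 days ago vs limit 45 → not met
5. condition 'transmits funds internationally' holds; permissible investments $1,275,000 ≥ $1,200,000 → met
6. suspicious-activity review 694 days ago vs limit 730 → met
7. sanctions-list screening review 711 days ago vs limit 730 → met
Not met: 2, 4

2, 4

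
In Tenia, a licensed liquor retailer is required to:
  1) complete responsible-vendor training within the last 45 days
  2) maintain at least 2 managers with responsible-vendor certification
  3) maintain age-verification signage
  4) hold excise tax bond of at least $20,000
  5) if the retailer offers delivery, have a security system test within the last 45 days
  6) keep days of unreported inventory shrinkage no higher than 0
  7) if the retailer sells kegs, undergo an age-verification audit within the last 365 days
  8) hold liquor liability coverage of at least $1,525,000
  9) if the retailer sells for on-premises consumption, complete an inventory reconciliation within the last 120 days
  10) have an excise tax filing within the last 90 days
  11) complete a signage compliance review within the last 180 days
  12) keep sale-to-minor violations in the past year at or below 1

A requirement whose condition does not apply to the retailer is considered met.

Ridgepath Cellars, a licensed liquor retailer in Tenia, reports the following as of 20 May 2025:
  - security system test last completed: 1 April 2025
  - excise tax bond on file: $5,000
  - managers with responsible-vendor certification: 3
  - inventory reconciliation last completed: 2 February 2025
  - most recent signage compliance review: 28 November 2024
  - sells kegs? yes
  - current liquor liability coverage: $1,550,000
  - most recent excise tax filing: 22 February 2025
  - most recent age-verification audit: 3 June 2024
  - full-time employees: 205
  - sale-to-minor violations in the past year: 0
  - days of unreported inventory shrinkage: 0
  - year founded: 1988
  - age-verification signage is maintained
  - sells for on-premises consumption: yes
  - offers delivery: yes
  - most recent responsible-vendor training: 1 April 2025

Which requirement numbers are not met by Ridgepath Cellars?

1. responsible-vendor training 49 days ago vs limit 45 → not met
2. managers with responsible-vendor certification 3 ≥ 2 → met
3. age-verification signage present → met
4. excise tax bond $5,000 < $20,000 → not met
5. condition 'offers delivery' holds; security system test 49 days ago vs limit 45 → not met
6. days of unreported inventory shrinkage 0 ≤ 0 → met
7. condition 'sells kegs' holds; age-verification audit 351 days ago vs limit 365 → met
8. liquor liability coverage $1,550,000 ≥ $1,525,000 → met
9. condition 'sells for on-premises consumption' holds; inventory reconciliation 107 days ago vs limit 120 → met
10. excise tax filing 87 days ago vs limit 90 → met
11. signage compliance review 173 days ago vs limit 180 → met
12. sale-to-minor violations in the past year 0 ≤ 1 → met
Not met: 1, 4, 5

1, 4, 5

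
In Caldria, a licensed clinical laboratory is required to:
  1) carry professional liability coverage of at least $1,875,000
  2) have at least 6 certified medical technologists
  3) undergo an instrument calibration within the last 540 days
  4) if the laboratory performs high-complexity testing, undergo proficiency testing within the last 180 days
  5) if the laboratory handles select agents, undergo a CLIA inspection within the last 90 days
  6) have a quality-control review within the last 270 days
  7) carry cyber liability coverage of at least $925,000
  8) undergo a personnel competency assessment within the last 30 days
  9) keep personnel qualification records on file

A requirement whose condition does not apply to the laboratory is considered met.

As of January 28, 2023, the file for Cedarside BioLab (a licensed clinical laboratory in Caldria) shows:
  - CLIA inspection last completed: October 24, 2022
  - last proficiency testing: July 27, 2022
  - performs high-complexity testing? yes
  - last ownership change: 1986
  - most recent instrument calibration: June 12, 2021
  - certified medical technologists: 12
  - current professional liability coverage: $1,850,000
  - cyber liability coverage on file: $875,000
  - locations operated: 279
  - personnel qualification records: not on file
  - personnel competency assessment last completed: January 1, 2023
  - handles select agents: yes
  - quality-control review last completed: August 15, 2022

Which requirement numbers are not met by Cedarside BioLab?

1. professional liability coverage $1,850,000 < $1,875,000 → not met
2. certified medical technologists 12 ≥ 6 → met
3. instrument calibration 595 days ago vs limit 540 → not met
4. condition 'performs high-complexity testing' holds; proficiency testing 185 days ago vs limit 180 → not met
5. condition 'handles select agents' holds; CLIA inspection 96 days ago vs limit 90 → not met
6. quality-control review 166 days ago vs limit 270 → met
7. cyber liability coverage $875,000 < $925,000 → not met
8. personnel competency assessment 27 days ago vs limit 30 → met
9. personnel qualification records absent → not met
Not met: 1, 3, 4, 5, 7, 9

1, 3, 4, 5, 7, 9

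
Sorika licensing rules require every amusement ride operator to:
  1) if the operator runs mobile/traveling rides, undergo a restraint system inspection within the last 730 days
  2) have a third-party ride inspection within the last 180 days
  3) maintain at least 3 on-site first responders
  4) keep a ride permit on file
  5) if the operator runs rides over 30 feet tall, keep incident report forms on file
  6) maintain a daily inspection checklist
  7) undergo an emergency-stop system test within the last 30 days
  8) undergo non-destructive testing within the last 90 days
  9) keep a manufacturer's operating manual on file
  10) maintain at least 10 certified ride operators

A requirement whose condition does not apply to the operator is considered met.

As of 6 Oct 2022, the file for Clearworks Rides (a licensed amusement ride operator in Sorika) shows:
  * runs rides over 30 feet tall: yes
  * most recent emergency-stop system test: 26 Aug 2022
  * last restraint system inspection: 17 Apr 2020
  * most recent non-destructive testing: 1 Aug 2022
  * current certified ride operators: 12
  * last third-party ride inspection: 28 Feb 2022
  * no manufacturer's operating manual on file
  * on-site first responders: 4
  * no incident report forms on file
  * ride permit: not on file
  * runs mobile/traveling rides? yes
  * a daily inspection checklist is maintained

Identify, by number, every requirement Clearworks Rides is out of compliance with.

1, 2, 4, 5, 7, 9

1. condition 'runs mobile/traveling rides' holds; restraint system inspection 902 days ago vs limit 730 → not met
2. third-party ride inspection 220 days ago vs limit 180 → not met
3. on-site first responders 4 ≥ 3 → met
4. ride permit absent → not met
5. condition 'runs rides over 30 feet tall' holds; incident report forms absent → not met
6. daily inspection checklist present → met
7. emergency-stop system test 41 days ago vs limit 30 → not met
8. non-destructive testing 66 days ago vs limit 90 → met
9. manufacturer's operating manual absent → not met
10. certified ride operators 12 ≥ 10 → met
Not met: 1, 2, 4, 5, 7, 9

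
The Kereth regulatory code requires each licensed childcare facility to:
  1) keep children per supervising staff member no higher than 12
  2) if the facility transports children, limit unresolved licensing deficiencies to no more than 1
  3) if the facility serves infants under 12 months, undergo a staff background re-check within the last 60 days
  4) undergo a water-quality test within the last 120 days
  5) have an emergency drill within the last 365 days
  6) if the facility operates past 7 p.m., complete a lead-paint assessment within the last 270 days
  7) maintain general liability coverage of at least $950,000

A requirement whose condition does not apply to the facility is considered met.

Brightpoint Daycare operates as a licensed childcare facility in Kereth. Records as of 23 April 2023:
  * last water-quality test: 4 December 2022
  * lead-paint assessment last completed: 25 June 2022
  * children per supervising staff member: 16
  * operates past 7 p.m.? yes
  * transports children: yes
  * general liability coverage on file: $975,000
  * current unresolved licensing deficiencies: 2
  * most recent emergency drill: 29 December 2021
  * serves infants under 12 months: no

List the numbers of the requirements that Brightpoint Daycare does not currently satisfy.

1. children per supervising staff member 16 > 12 → not met
2. condition 'transports children' holds; unresolved licensing deficiencies 2 > 1 → not met
3. condition 'serves infants under 12 months' does not hold → requirement n/a → met
4. water-quality test 140 days ago vs limit 120 → not met
5. emergency drill 480 days ago vs limit 365 → not met
6. condition 'operates past 7 p.m.' holds; lead-paint assessment 302 days ago vs limit 270 → not met
7. general liability coverage $975,000 ≥ $950,000 → met
Not met: 1, 2, 4, 5, 6

1, 2, 4, 5, 6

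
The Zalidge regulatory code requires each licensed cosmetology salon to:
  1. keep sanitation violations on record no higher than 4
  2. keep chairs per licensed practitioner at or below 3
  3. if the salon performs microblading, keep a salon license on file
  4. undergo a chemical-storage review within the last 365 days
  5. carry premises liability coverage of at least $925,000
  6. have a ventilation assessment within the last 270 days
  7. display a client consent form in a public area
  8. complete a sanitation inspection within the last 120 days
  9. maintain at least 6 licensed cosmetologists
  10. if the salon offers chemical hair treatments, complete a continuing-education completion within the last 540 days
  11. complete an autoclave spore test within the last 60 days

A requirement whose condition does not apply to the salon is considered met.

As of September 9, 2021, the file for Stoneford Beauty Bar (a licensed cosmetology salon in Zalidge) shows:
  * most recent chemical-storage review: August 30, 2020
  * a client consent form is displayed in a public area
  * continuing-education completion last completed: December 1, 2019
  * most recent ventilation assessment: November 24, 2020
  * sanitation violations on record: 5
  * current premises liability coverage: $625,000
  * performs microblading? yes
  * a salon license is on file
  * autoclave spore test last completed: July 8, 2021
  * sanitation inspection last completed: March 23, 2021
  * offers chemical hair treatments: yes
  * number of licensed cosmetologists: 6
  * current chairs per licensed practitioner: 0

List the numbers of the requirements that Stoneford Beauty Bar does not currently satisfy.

1, 4, 5, 6, 8, 10, 11

1. sanitation violations on record 5 > 4 → not met
2. chairs per licensed practitioner 0 ≤ 3 → met
3. condition 'performs microblading' holds; salon license present → met
4. chemical-storage review 375 days ago vs limit 365 → not met
5. premises liability coverage $625,000 < $925,000 → not met
6. ventilation assessment 289 days ago vs limit 270 → not met
7. client consent form present → met
8. sanitation inspection 170 days ago vs limit 120 → not met
9. licensed cosmetologists 6 ≥ 6 → met
10. condition 'offers chemical hair treatments' holds; continuing-education completion 648 days ago vs limit 540 → not met
11. autoclave spore test 63 days ago vs limit 60 → not met
Not met: 1, 4, 5, 6, 8, 10, 11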